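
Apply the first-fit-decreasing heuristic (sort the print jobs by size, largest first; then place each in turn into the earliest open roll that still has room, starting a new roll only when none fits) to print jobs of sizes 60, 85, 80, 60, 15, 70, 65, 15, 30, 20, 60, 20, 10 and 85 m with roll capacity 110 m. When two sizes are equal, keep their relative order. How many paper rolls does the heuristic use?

Sorted descending: 85, 85, 80, 70, 65, 60, 60, 60, 30, 20, 20, 15, 15, 10.
  85 → roll 1 (new)  [load 85/110]
  85 → roll 2 (new)  [load 85/110]
  80 → roll 3 (new)  [load 80/110]
  70 → roll 4 (new)  [load 70/110]
  65 → roll 5 (new)  [load 65/110]
  60 → roll 6 (new)  [load 60/110]
  60 → roll 7 (new)  [load 60/110]
  60 → roll 8 (new)  [load 60/110]
  30 → roll 3  [load 110/110]
  20 → roll 1  [load 105/110]
  20 → roll 2  [load 105/110]
  15 → roll 4  [load 85/110]
  15 → roll 4  [load 100/110]
  10 → roll 4  [load 110/110]
8 paper rolls opened.

8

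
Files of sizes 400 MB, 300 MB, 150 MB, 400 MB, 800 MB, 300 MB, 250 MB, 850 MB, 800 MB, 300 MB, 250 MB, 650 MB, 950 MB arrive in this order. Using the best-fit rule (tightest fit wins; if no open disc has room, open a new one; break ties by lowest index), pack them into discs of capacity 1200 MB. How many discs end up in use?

  400 → disc 1 (new)  [load 400/1200]
  300 → disc 1  [load 700/1200]
  150 → disc 1  [load 850/1200]
  400 → disc 2 (new)  [load 400/1200]
  800 → disc 2  [load 1200/1200]
  300 → disc 1  [load 1150/1200]
  250 → disc 3 (new)  [load 250/1200]
  850 → disc 3  [load 1100/1200]
  800 → disc 4 (new)  [load 800/1200]
  300 → disc 4  [load 1100/1200]
  250 → disc 5 (new)  [load 250/1200]
  650 → disc 5  [load 900/1200]
  950 → disc 6 (new)  [load 950/1200]
6 discs opened.

6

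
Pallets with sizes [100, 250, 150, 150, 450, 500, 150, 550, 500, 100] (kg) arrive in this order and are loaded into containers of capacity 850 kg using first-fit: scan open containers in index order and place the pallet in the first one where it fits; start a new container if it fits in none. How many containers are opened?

5

  100 → container 1 (new)  [load 100/850]
  250 → container 1  [load 350/850]
  150 → container 1  [load 500/850]
  150 → container 1  [load 650/850]
  450 → container 2 (new)  [load 450/850]
  500 → container 3 (new)  [load 500/850]
  150 → container 1  [load 800/850]
  550 → container 4 (new)  [load 550/850]
  500 → container 5 (new)  [load 500/850]
  100 → container 2  [load 550/850]
5 containers opened.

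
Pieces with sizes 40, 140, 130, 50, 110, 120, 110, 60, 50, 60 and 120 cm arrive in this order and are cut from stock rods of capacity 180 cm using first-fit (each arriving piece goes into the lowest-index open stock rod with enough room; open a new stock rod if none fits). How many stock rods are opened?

6

  40 → stock rod 1 (new)  [load 40/180]
  140 → stock rod 1  [load 180/180]
  130 → stock rod 2 (new)  [load 130/180]
  50 → stock rod 2  [load 180/180]
  110 → stock rod 3 (new)  [load 110/180]
  120 → stock rod 4 (new)  [load 120/180]
  110 → stock rod 5 (new)  [load 110/180]
  60 → stock rod 3  [load 170/180]
  50 → stock rod 4  [load 170/180]
  60 → stock rod 5  [load 170/180]
  120 → stock rod 6 (new)  [load 120/180]
6 stock rods opened.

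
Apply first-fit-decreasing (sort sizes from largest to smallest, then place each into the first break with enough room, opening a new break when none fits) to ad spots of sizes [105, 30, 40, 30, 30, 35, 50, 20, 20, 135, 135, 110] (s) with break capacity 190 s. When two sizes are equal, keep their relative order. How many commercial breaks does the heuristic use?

Sorted descending: 135, 135, 110, 105, 50, 40, 35, 30, 30, 30, 20, 20.
  135 → break 1 (new)  [load 135/190]
  135 → break 2 (new)  [load 135/190]
  110 → break 3 (new)  [load 110/190]
  105 → break 4 (new)  [load 105/190]
  50 → break 1  [load 185/190]
  40 → break 2  [load 175/190]
  35 → break 3  [load 145/190]
  30 → break 3  [load 175/190]
  30 → break 4  [load 135/190]
  30 → break 4  [load 165/190]
  20 → break 4  [load 185/190]
  20 → break 5 (new)  [load 20/190]
5 commercial breaks opened.

5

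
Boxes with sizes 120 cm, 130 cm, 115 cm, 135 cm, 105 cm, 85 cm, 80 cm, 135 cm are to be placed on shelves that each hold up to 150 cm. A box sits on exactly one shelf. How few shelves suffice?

Total = 135 + 135 + 130 + 120 + 115 + 105 + 85 + 80 = 905 cm.
Lower bound: ⌈905/150⌉ = 7 shelves.
Also, 8 boxes each exceed 75 cm, and no two of those can share a shelf, so at least 8 shelves are needed.
A packing using 8 shelves:
  shelf 1: 135 = 135
  shelf 2: 135 = 135
  shelf 3: 130 = 130
  shelf 4: 120 = 120
  shelf 5: 115 = 115
  shelf 6: 105 = 105
  shelf 7: 85 = 85
  shelf 8: 80 = 80
This matches the lower bound, so 8 is optimal.

8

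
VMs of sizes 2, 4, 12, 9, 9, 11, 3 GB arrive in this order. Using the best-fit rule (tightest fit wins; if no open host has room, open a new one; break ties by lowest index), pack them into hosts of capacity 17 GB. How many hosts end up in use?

  2 → host 1 (new)  [load 2/17]
  4 → host 1  [load 6/17]
  12 → host 2 (new)  [load 12/17]
  9 → host 1  [load 15/17]
  9 → host 3 (new)  [load 9/17]
  11 → host 4 (new)  [load 11/17]
  3 → host 2  [load 15/17]
4 hosts opened.

4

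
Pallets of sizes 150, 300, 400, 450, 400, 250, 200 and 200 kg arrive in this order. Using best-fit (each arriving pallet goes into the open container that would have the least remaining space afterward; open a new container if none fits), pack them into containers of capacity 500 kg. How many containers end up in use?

  150 → container 1 (new)  [load 150/500]
  300 → container 1  [load 450/500]
  400 → container 2 (new)  [load 400/500]
  450 → container 3 (new)  [load 450/500]
  400 → container 4 (new)  [load 400/500]
  250 → container 5 (new)  [load 250/500]
  200 → container 5  [load 450/500]
  200 → container 6 (new)  [load 200/500]
6 containers opened.

6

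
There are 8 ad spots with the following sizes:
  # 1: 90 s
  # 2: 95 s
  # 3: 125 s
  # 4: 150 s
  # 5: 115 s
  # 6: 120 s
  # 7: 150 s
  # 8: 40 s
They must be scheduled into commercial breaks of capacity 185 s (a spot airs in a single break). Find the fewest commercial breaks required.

Total = 150 + 150 + 125 + 120 + 115 + 95 + 90 + 40 = 885 s.
Lower bound: ⌈885/185⌉ = 5 commercial breaks.
Also, 6 ad spots each exceed 185/2 s, and no two of those can share a break, so at least 6 commercial breaks are needed.
A packing using 6 commercial breaks:
  break 1: 150 = 150
  break 2: 150 = 150
  break 3: 125 + 40 = 165
  break 4: 120 = 120
  break 5: 115 = 115
  break 6: 95 + 90 = 185
This matches the lower bound, so 6 is optimal.

6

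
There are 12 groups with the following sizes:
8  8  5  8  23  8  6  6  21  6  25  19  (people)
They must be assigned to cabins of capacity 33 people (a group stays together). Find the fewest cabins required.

5

Total = 25 + 23 + 21 + 19 + 8 + 8 + 8 + 8 + 6 + 6 + 6 + 5 = 143 people.
Lower bound: ⌈143/33⌉ = 5 cabins.
A packing using 5 cabins:
  cabin 1: 25 + 8 = 33
  cabin 2: 23 + 8 = 31
  cabin 3: 21 + 8 = 29
  cabin 4: 19 + 8 + 6 = 33
  cabin 5: 6 + 6 + 5 = 17
This matches the lower bound, so 5 is optimal.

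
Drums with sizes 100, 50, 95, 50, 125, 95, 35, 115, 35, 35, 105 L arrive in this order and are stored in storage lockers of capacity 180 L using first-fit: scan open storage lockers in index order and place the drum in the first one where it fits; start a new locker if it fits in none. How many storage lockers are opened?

  100 → locker 1 (new)  [load 100/180]
  50 → locker 1  [load 150/180]
  95 → locker 2 (new)  [load 95/180]
  50 → locker 2  [load 145/180]
  125 → locker 3 (new)  [load 125/180]
  95 → locker 4 (new)  [load 95/180]
  35 → locker 2  [load 180/180]
  115 → locker 5 (new)  [load 115/180]
  35 → locker 3  [load 160/180]
  35 → locker 4  [load 130/180]
  105 → locker 6 (new)  [load 105/180]
6 storage lockers opened.

6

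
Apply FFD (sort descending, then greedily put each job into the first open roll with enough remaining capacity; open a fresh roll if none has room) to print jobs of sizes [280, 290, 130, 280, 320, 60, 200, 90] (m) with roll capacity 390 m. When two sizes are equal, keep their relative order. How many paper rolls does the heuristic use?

5

Sorted descending: 320, 290, 280, 280, 200, 130, 90, 60.
  320 → roll 1 (new)  [load 320/390]
  290 → roll 2 (new)  [load 290/390]
  280 → roll 3 (new)  [load 280/390]
  280 → roll 4 (new)  [load 280/390]
  200 → roll 5 (new)  [load 200/390]
  130 → roll 5  [load 330/390]
  90 → roll 2  [load 380/390]
  60 → roll 1  [load 380/390]
5 paper rolls opened.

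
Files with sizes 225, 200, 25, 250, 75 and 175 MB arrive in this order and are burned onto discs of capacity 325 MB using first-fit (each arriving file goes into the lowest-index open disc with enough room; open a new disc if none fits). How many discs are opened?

  225 → disc 1 (new)  [load 225/325]
  200 → disc 2 (new)  [load 200/325]
  25 → disc 1  [load 250/325]
  250 → disc 3 (new)  [load 250/325]
  75 → disc 1  [load 325/325]
  175 → disc 4 (new)  [load 175/325]
4 discs opened.

4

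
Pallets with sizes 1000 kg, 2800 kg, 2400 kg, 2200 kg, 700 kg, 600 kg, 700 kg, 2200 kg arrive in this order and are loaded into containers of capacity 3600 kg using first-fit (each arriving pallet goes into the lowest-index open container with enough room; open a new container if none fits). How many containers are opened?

4

  1000 → container 1 (new)  [load 1000/3600]
  2800 → container 2 (new)  [load 2800/3600]
  2400 → container 1  [load 3400/3600]
  2200 → container 3 (new)  [load 2200/3600]
  700 → container 2  [load 3500/3600]
  600 → container 3  [load 2800/3600]
  700 → container 3  [load 3500/3600]
  2200 → container 4 (new)  [load 2200/3600]
4 containers opened.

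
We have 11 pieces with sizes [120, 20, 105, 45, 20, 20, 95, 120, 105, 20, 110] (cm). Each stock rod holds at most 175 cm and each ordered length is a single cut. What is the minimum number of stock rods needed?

6

Total = 120 + 120 + 110 + 105 + 105 + 95 + 45 + 20 + 20 + 20 + 20 = 780 cm.
Lower bound: ⌈780/175⌉ = 5 stock rods.
Also, 6 pieces each exceed 175/2 cm, and no two of those can share a stock rod, so at least 6 stock rods are needed.
A packing using 6 stock rods:
  stock rod 1: 120 + 45 = 165
  stock rod 2: 120 + 20 + 20 = 160
  stock rod 3: 110 + 20 + 20 = 150
  stock rod 4: 105 = 105
  stock rod 5: 105 = 105
  stock rod 6: 95 = 95
This matches the lower bound, so 6 is optimal.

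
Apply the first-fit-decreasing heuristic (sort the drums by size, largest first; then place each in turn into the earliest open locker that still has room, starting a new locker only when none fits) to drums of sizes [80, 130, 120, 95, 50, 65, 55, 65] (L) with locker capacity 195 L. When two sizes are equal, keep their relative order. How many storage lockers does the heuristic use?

4

Sorted descending: 130, 120, 95, 80, 65, 65, 55, 50.
  130 → locker 1 (new)  [load 130/195]
  120 → locker 2 (new)  [load 120/195]
  95 → locker 3 (new)  [load 95/195]
  80 → locker 3  [load 175/195]
  65 → locker 1  [load 195/195]
  65 → locker 2  [load 185/195]
  55 → locker 4 (new)  [load 55/195]
  50 → locker 4  [load 105/195]
4 storage lockers opened.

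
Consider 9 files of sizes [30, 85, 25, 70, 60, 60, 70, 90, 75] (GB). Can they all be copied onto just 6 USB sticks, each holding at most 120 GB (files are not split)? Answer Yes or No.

A valid assignment using 6 USB sticks:
  USB stick 1: 90 + 30 = 120
  USB stick 2: 85 + 25 = 110
  USB stick 3: 75 = 75
  USB stick 4: 70 = 70
  USB stick 5: 70 = 70
  USB stick 6: 60 + 60 = 120
Every load is within 120 GB, so 6 USB sticks suffice.

Yes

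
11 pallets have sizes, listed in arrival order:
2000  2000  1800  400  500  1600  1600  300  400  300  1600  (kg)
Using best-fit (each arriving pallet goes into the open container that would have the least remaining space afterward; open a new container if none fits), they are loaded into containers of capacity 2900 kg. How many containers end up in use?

  2000 → container 1 (new)  [load 2000/2900]
  2000 → container 2 (new)  [load 2000/2900]
  1800 → container 3 (new)  [load 1800/2900]
  400 → container 1  [load 2400/2900]
  500 → container 1  [load 2900/2900]
  1600 → container 4 (new)  [load 1600/2900]
  1600 → container 5 (new)  [load 1600/2900]
  300 → container 2  [load 2300/2900]
  400 → container 2  [load 2700/2900]
  300 → container 3  [load 2100/2900]
  1600 → container 6 (new)  [load 1600/2900]
6 containers opened.

6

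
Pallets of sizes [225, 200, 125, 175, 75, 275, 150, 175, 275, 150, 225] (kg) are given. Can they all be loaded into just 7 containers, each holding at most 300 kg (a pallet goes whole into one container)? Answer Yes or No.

Total = 2050 kg; ⌈2050/300⌉ = 7.
The bound of 7 does not rule out 7, but exhaustive search shows no assignment into 7 containers of capacity 300 kg exists — the minimum is 8.

No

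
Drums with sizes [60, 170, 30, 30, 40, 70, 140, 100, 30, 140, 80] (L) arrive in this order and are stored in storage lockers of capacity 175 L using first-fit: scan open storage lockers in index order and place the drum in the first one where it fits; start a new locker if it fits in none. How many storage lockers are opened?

6

  60 → locker 1 (new)  [load 60/175]
  170 → locker 2 (new)  [load 170/175]
  30 → locker 1  [load 90/175]
  30 → locker 1  [load 120/175]
  40 → locker 1  [load 160/175]
  70 → locker 3 (new)  [load 70/175]
  140 → locker 4 (new)  [load 140/175]
  100 → locker 3  [load 170/175]
  30 → locker 4  [load 170/175]
  140 → locker 5 (new)  [load 140/175]
  80 → locker 6 (new)  [load 80/175]
6 storage lockers opened.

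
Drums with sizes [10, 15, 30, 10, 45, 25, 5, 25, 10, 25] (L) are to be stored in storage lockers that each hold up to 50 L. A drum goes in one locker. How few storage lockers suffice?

4

Total = 45 + 30 + 25 + 25 + 25 + 15 + 10 + 10 + 10 + 5 = 200 L.
Lower bound: ⌈200/50⌉ = 4 storage lockers.
A packing using 4 storage lockers:
  locker 1: 45 + 5 = 50
  locker 2: 30 + 10 + 10 = 50
  locker 3: 25 + 25 = 50
  locker 4: 25 + 15 + 10 = 50
This matches the lower bound, so 4 is optimal.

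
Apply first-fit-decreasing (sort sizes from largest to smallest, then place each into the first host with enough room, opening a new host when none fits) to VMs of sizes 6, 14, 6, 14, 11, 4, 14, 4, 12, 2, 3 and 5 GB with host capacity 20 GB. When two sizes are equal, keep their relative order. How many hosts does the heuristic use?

Sorted descending: 14, 14, 14, 12, 11, 6, 6, 5, 4, 4, 3, 2.
  14 → host 1 (new)  [load 14/20]
  14 → host 2 (new)  [load 14/20]
  14 → host 3 (new)  [load 14/20]
  12 → host 4 (new)  [load 12/20]
  11 → host 5 (new)  [load 11/20]
  6 → host 1  [load 20/20]
  6 → host 2  [load 20/20]
  5 → host 3  [load 19/20]
  4 → host 4  [load 16/20]
  4 → host 4  [load 20/20]
  3 → host 5  [load 14/20]
  2 → host 5  [load 16/20]
5 hosts opened.

5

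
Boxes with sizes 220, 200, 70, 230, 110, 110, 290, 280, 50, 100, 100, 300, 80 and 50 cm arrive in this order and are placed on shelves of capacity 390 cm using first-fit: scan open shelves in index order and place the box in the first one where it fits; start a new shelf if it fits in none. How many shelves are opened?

  220 → shelf 1 (new)  [load 220/390]
  200 → shelf 2 (new)  [load 200/390]
  70 → shelf 1  [load 290/390]
  230 → shelf 3 (new)  [load 230/390]
  110 → shelf 2  [load 310/390]
  110 → shelf 3  [load 340/390]
  290 → shelf 4 (new)  [load 290/390]
  280 → shelf 5 (new)  [load 280/390]
  50 → shelf 1  [load 340/390]
  100 → shelf 4  [load 390/390]
  100 → shelf 5  [load 380/390]
  300 → shelf 6 (new)  [load 300/390]
  80 → shelf 2  [load 390/390]
  50 → shelf 1  [load 390/390]
6 shelves opened.

6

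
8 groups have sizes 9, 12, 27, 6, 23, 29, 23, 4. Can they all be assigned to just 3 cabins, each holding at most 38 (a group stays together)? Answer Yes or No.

No

Total = 133; ⌈133/38⌉ = 4.
At least 4 cabins are required, but only 3 are allowed.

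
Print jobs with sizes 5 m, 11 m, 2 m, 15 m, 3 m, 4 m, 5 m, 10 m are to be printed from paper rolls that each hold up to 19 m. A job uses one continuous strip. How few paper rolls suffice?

3

Total = 15 + 11 + 10 + 5 + 5 + 4 + 3 + 2 = 55 m.
Lower bound: ⌈55/19⌉ = 3 paper rolls.
A packing using 3 paper rolls:
  roll 1: 15 + 4 = 19
  roll 2: 11 + 5 + 3 = 19
  roll 3: 10 + 5 + 2 = 17
This matches the lower bound, so 3 is optimal.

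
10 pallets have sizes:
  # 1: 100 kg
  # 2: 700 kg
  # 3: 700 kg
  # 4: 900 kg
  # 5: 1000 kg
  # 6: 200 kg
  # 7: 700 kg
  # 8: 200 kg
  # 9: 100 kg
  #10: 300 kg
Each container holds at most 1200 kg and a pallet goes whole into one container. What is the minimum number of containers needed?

5

Total = 1000 + 900 + 700 + 700 + 700 + 300 + 200 + 200 + 100 + 100 = 4900 kg.
Lower bound: ⌈4900/1200⌉ = 5 containers.
A packing using 5 containers:
  container 1: 1000 + 200 = 1200
  container 2: 900 + 300 = 1200
  container 3: 700 + 200 + 100 + 100 = 1100
  container 4: 700 = 700
  container 5: 700 = 700
This matches the lower bound, so 5 is optimal.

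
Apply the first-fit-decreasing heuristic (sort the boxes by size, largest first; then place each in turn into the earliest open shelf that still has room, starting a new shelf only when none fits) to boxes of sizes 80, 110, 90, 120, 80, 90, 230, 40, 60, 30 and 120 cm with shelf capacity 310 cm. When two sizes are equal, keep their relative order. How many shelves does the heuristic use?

4

Sorted descending: 230, 120, 120, 110, 90, 90, 80, 80, 60, 40, 30.
  230 → shelf 1 (new)  [load 230/310]
  120 → shelf 2 (new)  [load 120/310]
  120 → shelf 2  [load 240/310]
  110 → shelf 3 (new)  [load 110/310]
  90 → shelf 3  [load 200/310]
  90 → shelf 3  [load 290/310]
  80 → shelf 1  [load 310/310]
  80 → shelf 4 (new)  [load 80/310]
  60 → shelf 2  [load 300/310]
  40 → shelf 4  [load 120/310]
  30 → shelf 4  [load 150/310]
4 shelves opened.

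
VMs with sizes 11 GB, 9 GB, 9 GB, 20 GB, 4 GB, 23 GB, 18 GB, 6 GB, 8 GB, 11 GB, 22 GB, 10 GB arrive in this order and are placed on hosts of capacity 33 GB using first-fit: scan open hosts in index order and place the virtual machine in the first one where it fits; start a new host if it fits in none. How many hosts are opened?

  11 → host 1 (new)  [load 11/33]
  9 → host 1  [load 20/33]
  9 → host 1  [load 29/33]
  20 → host 2 (new)  [load 20/33]
  4 → host 1  [load 33/33]
  23 → host 3 (new)  [load 23/33]
  18 → host 4 (new)  [load 18/33]
  6 → host 2  [load 26/33]
  8 → host 3  [load 31/33]
  11 → host 4  [load 29/33]
  22 → host 5 (new)  [load 22/33]
  10 → host 5  [load 32/33]
5 hosts opened.

5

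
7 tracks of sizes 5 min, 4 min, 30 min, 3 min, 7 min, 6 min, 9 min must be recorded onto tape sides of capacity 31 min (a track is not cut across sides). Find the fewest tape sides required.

3

Total = 30 + 9 + 7 + 6 + 5 + 4 + 3 = 64 min.
Lower bound: ⌈64/31⌉ = 3 tape sides.
A packing using 3 tape sides:
  side 1: 30 = 30
  side 2: 9 + 7 + 6 + 5 + 4 = 31
  side 3: 3 = 3
This matches the lower bound, so 3 is optimal.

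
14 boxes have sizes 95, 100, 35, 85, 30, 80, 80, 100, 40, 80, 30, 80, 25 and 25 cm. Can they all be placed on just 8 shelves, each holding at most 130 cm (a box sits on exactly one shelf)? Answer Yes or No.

Yes

A valid assignment using 8 shelves:
  shelf 1: 100 + 30 = 130
  shelf 2: 100 + 30 = 130
  shelf 3: 95 + 35 = 130
  shelf 4: 85 + 40 = 125
  shelf 5: 80 + 25 + 25 = 130
  shelf 6: 80 = 80
  shelf 7: 80 = 80
  shelf 8: 80 = 80
Every load is within 130 cm, so 8 shelves suffice.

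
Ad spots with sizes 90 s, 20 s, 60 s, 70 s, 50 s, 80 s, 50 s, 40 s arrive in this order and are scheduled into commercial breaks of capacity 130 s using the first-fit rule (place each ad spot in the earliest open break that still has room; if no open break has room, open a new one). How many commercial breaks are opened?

  90 → break 1 (new)  [load 90/130]
  20 → break 1  [load 110/130]
  60 → break 2 (new)  [load 60/130]
  70 → break 2  [load 130/130]
  50 → break 3 (new)  [load 50/130]
  80 → break 3  [load 130/130]
  50 → break 4 (new)  [load 50/130]
  40 → break 4  [load 90/130]
4 commercial breaks opened.

4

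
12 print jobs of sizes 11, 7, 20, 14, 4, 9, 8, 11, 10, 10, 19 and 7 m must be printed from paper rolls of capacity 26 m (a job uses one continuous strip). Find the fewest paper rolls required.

Total = 20 + 19 + 14 + 11 + 11 + 10 + 10 + 9 + 8 + 7 + 7 + 4 = 130 m.
Lower bound: ⌈130/26⌉ = 5 paper rolls.
A packing using 6 paper rolls:
  roll 1: 20 + 4 = 24
  roll 2: 19 + 7 = 26
  roll 3: 14 + 11 = 25
  roll 4: 11 + 10 = 21
  roll 5: 10 + 9 + 7 = 26
  roll 6: 8 = 8
No arrangement into 5 paper rolls stays within capacity, so 6 is optimal.

6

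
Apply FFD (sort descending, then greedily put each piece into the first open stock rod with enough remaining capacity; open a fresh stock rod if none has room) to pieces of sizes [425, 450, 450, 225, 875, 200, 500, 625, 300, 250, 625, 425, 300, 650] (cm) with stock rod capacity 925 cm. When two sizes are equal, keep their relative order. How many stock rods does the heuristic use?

Sorted descending: 875, 650, 625, 625, 500, 450, 450, 425, 425, 300, 300, 250, 225, 200.
  875 → stock rod 1 (new)  [load 875/925]
  650 → stock rod 2 (new)  [load 650/925]
  625 → stock rod 3 (new)  [load 625/925]
  625 → stock rod 4 (new)  [load 625/925]
  500 → stock rod 5 (new)  [load 500/925]
  450 → stock rod 6 (new)  [load 450/925]
  450 → stock rod 6  [load 900/925]
  425 → stock rod 5  [load 925/925]
  425 → stock rod 7 (new)  [load 425/925]
  300 → stock rod 3  [load 925/925]
  300 → stock rod 4  [load 925/925]
  250 → stock rod 2  [load 900/925]
  225 → stock rod 7  [load 650/925]
  200 → stock rod 7  [load 850/925]
7 stock rods opened.

7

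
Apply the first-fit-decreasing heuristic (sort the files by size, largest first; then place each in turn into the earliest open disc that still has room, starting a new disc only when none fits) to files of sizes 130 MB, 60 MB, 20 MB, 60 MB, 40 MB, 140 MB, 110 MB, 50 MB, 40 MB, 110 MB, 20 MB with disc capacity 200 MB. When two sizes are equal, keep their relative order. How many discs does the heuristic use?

4

Sorted descending: 140, 130, 110, 110, 60, 60, 50, 40, 40, 20, 20.
  140 → disc 1 (new)  [load 140/200]
  130 → disc 2 (new)  [load 130/200]
  110 → disc 3 (new)  [load 110/200]
  110 → disc 4 (new)  [load 110/200]
  60 → disc 1  [load 200/200]
  60 → disc 2  [load 190/200]
  50 → disc 3  [load 160/200]
  40 → disc 3  [load 200/200]
  40 → disc 4  [load 150/200]
  20 → disc 4  [load 170/200]
  20 → disc 4  [load 190/200]
4 discs opened.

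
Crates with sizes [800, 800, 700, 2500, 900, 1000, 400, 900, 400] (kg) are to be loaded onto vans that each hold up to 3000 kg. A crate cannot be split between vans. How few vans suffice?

3

Total = 2500 + 1000 + 900 + 900 + 800 + 800 + 700 + 400 + 400 = 8400 kg.
Lower bound: ⌈8400/3000⌉ = 3 vans.
A packing using 3 vans:
  van 1: 2500 + 400 = 2900
  van 2: 1000 + 900 + 900 = 2800
  van 3: 800 + 800 + 700 + 400 = 2700
This matches the lower bound, so 3 is optimal.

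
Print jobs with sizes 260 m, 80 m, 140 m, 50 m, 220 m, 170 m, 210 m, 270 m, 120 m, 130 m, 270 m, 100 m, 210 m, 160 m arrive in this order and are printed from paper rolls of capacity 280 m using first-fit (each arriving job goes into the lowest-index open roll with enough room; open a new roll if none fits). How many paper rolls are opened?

10

  260 → roll 1 (new)  [load 260/280]
  80 → roll 2 (new)  [load 80/280]
  140 → roll 2  [load 220/280]
  50 → roll 2  [load 270/280]
  220 → roll 3 (new)  [load 220/280]
  170 → roll 4 (new)  [load 170/280]
  210 → roll 5 (new)  [load 210/280]
  270 → roll 6 (new)  [load 270/280]
  120 → roll 7 (new)  [load 120/280]
  130 → roll 7  [load 250/280]
  270 → roll 8 (new)  [load 270/280]
  100 → roll 4  [load 270/280]
  210 → roll 9 (new)  [load 210/280]
  160 → roll 10 (new)  [load 160/280]
10 paper rolls opened.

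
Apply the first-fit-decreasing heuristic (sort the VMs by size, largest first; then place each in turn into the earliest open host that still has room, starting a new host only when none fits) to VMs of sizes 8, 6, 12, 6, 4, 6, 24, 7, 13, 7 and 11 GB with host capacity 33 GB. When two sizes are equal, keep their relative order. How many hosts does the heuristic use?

Sorted descending: 24, 13, 12, 11, 8, 7, 7, 6, 6, 6, 4.
  24 → host 1 (new)  [load 24/33]
  13 → host 2 (new)  [load 13/33]
  12 → host 2  [load 25/33]
  11 → host 3 (new)  [load 11/33]
  8 → host 1  [load 32/33]
  7 → host 2  [load 32/33]
  7 → host 3  [load 18/33]
  6 → host 3  [load 24/33]
  6 → host 3  [load 30/33]
  6 → host 4 (new)  [load 6/33]
  4 → host 4  [load 10/33]
4 hosts opened.

4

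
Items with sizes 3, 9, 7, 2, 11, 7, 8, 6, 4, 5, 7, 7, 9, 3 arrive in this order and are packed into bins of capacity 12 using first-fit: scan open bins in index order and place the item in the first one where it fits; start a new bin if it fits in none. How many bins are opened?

9

  3 → bin 1 (new)  [load 3/12]
  9 → bin 1  [load 12/12]
  7 → bin 2 (new)  [load 7/12]
  2 → bin 2  [load 9/12]
  11 → bin 3 (new)  [load 11/12]
  7 → bin 4 (new)  [load 7/12]
  8 → bin 5 (new)  [load 8/12]
  6 → bin 6 (new)  [load 6/12]
  4 → bin 4  [load 11/12]
  5 → bin 6  [load 11/12]
  7 → bin 7 (new)  [load 7/12]
  7 → bin 8 (new)  [load 7/12]
  9 → bin 9 (new)  [load 9/12]
  3 → bin 2  [load 12/12]
9 bins opened.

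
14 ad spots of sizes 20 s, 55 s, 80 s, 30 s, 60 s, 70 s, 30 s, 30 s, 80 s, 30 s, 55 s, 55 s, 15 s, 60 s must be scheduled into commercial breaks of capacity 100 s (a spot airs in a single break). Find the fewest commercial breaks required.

8

Total = 80 + 80 + 70 + 60 + 60 + 55 + 55 + 55 + 30 + 30 + 30 + 30 + 20 + 15 = 670 s.
Lower bound: ⌈670/100⌉ = 7 commercial breaks.
Also, 8 ad spots each exceed 50 s, and no two of those can share a break, so at least 8 commercial breaks are needed.
A packing using 8 commercial breaks:
  break 1: 80 + 20 = 100
  break 2: 80 + 15 = 95
  break 3: 70 + 30 = 100
  break 4: 60 + 30 = 90
  break 5: 60 + 30 = 90
  break 6: 55 + 30 = 85
  break 7: 55 = 55
  break 8: 55 = 55
This matches the lower bound, so 8 is optimal.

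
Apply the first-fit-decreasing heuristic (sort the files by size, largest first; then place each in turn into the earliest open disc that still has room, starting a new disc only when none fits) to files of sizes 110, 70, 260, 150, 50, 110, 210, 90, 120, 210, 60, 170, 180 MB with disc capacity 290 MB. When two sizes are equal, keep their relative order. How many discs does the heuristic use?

Sorted descending: 260, 210, 210, 180, 170, 150, 120, 110, 110, 90, 70, 60, 50.
  260 → disc 1 (new)  [load 260/290]
  210 → disc 2 (new)  [load 210/290]
  210 → disc 3 (new)  [load 210/290]
  180 → disc 4 (new)  [load 180/290]
  170 → disc 5 (new)  [load 170/290]
  150 → disc 6 (new)  [load 150/290]
  120 → disc 5  [load 290/290]
  110 → disc 4  [load 290/290]
  110 → disc 6  [load 260/290]
  90 → disc 7 (new)  [load 90/290]
  70 → disc 2  [load 280/290]
  60 → disc 3  [load 270/290]
  50 → disc 7  [load 140/290]
7 discs opened.

7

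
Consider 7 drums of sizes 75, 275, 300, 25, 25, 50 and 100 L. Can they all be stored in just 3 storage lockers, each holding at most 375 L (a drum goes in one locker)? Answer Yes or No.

Yes

A valid assignment using 3 storage lockers:
  locker 1: 300 + 75 = 375
  locker 2: 275 + 100 = 375
  locker 3: 50 + 25 + 25 = 100
Every load is within 375 L, so 3 storage lockers suffice.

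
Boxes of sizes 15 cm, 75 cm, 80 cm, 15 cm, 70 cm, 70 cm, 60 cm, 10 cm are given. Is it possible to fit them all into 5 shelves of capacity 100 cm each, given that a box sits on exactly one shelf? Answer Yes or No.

A valid assignment using 5 shelves:
  shelf 1: 80 + 15 = 95
  shelf 2: 75 + 15 + 10 = 100
  shelf 3: 70 = 70
  shelf 4: 70 = 70
  shelf 5: 60 = 60
Every load is within 100 cm, so 5 shelves suffice.

Yes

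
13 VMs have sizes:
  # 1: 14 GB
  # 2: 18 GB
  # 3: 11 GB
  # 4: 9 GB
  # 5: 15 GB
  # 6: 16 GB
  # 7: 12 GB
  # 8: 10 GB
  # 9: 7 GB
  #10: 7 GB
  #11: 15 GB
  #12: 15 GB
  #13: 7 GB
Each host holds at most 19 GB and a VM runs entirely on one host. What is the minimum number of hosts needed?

10

Total = 18 + 16 + 15 + 15 + 15 + 14 + 12 + 11 + 10 + 9 + 7 + 7 + 7 = 156 GB.
Lower bound: ⌈156/19⌉ = 9 hosts.
A packing using 10 hosts:
  host 1: 18 = 18
  host 2: 16 = 16
  host 3: 15 = 15
  host 4: 15 = 15
  host 5: 15 = 15
  host 6: 14 = 14
  host 7: 12 + 7 = 19
  host 8: 11 + 7 = 18
  host 9: 10 + 9 = 19
  host 10: 7 = 7
No arrangement into 9 hosts stays within capacity, so 10 is optimal.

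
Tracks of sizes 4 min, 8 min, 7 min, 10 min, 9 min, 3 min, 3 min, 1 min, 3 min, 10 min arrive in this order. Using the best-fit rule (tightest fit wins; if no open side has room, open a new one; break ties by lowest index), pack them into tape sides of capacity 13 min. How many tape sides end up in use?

  4 → side 1 (new)  [load 4/13]
  8 → side 1  [load 12/13]
  7 → side 2 (new)  [load 7/13]
  10 → side 3 (new)  [load 10/13]
  9 → side 4 (new)  [load 9/13]
  3 → side 3  [load 13/13]
  3 → side 4  [load 12/13]
  1 → side 1  [load 13/13]
  3 → side 2  [load 10/13]
  10 → side 5 (new)  [load 10/13]
5 tape sides opened.

5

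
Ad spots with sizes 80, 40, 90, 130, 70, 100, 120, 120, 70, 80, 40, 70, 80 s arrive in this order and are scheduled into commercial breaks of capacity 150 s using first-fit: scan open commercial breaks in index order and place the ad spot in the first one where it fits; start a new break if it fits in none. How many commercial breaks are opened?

  80 → break 1 (new)  [load 80/150]
  40 → break 1  [load 120/150]
  90 → break 2 (new)  [load 90/150]
  130 → break 3 (new)  [load 130/150]
  70 → break 4 (new)  [load 70/150]
  100 → break 5 (new)  [load 100/150]
  120 → break 6 (new)  [load 120/150]
  120 → break 7 (new)  [load 120/150]
  70 → break 4  [load 140/150]
  80 → break 8 (new)  [load 80/150]
  40 → break 2  [load 130/150]
  70 → break 8  [load 150/150]
  80 → break 9 (new)  [load 80/150]
9 commercial breaks opened.

9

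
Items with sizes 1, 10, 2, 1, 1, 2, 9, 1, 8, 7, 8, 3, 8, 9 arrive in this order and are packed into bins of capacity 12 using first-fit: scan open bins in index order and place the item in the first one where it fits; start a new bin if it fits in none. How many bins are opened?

  1 → bin 1 (new)  [load 1/12]
  10 → bin 1  [load 11/12]
  2 → bin 2 (new)  [load 2/12]
  1 → bin 1  [load 12/12]
  1 → bin 2  [load 3/12]
  2 → bin 2  [load 5/12]
  9 → bin 3 (new)  [load 9/12]
  1 → bin 2  [load 6/12]
  8 → bin 4 (new)  [load 8/12]
  7 → bin 5 (new)  [load 7/12]
  8 → bin 6 (new)  [load 8/12]
  3 → bin 2  [load 9/12]
  8 → bin 7 (new)  [load 8/12]
  9 → bin 8 (new)  [load 9/12]
8 bins opened.

8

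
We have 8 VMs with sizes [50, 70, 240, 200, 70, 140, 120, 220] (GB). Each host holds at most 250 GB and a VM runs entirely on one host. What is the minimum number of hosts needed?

5

Total = 240 + 220 + 200 + 140 + 120 + 70 + 70 + 50 = 1110 GB.
Lower bound: ⌈1110/250⌉ = 5 hosts.
A packing using 5 hosts:
  host 1: 240 = 240
  host 2: 220 = 220
  host 3: 200 + 50 = 250
  host 4: 140 + 70 = 210
  host 5: 120 + 70 = 190
This matches the lower bound, so 5 is optimal.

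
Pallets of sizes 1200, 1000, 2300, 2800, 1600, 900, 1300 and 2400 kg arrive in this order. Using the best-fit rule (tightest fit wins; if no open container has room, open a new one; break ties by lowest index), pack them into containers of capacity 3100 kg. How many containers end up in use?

  1200 → container 1 (new)  [load 1200/3100]
  1000 → container 1  [load 2200/3100]
  2300 → container 2 (new)  [load 2300/3100]
  2800 → container 3 (new)  [load 2800/3100]
  1600 → container 4 (new)  [load 1600/3100]
  900 → container 1  [load 3100/3100]
  1300 → container 4  [load 2900/3100]
  2400 → container 5 (new)  [load 2400/3100]
5 containers opened.

5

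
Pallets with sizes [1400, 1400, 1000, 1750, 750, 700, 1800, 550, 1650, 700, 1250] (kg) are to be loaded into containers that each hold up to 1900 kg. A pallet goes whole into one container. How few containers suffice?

8

Total = 1800 + 1750 + 1650 + 1400 + 1400 + 1250 + 1000 + 750 + 700 + 700 + 550 = 12950 kg.
Lower bound: ⌈12950/1900⌉ = 7 containers.
A packing using 8 containers:
  container 1: 1800 = 1800
  container 2: 1750 = 1750
  container 3: 1650 = 1650
  container 4: 1400 = 1400
  container 5: 1400 = 1400
  container 6: 1250 + 550 = 1800
  container 7: 1000 + 750 = 1750
  container 8: 700 + 700 = 1400
No arrangement into 7 containers stays within capacity, so 8 is optimal.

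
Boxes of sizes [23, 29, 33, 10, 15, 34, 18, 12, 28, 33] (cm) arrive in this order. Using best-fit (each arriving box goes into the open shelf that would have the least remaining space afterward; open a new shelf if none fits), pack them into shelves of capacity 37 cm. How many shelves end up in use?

  23 → shelf 1 (new)  [load 23/37]
  29 → shelf 2 (new)  [load 29/37]
  33 → shelf 3 (new)  [load 33/37]
  10 → shelf 1  [load 33/37]
  15 → shelf 4 (new)  [load 15/37]
  34 → shelf 5 (new)  [load 34/37]
  18 → shelf 4  [load 33/37]
  12 → shelf 6 (new)  [load 12/37]
  28 → shelf 7 (new)  [load 28/37]
  33 → shelf 8 (new)  [load 33/37]
8 shelves opened.

8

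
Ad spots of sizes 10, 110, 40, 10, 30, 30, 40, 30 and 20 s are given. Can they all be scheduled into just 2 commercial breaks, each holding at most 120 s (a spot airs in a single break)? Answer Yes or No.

No

Total = 320 s; ⌈320/120⌉ = 3.
At least 3 commercial breaks are required, but only 2 are allowed.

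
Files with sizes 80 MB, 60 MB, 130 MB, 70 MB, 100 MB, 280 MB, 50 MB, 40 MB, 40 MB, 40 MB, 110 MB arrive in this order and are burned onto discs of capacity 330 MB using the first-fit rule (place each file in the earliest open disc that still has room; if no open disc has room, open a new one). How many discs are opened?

4

  80 → disc 1 (new)  [load 80/330]
  60 → disc 1  [load 140/330]
  130 → disc 1  [load 270/330]
  70 → disc 2 (new)  [load 70/330]
  100 → disc 2  [load 170/330]
  280 → disc 3 (new)  [load 280/330]
  50 → disc 1  [load 320/330]
  40 → disc 2  [load 210/330]
  40 → disc 2  [load 250/330]
  40 → disc 2  [load 290/330]
  110 → disc 4 (new)  [load 110/330]
4 discs opened.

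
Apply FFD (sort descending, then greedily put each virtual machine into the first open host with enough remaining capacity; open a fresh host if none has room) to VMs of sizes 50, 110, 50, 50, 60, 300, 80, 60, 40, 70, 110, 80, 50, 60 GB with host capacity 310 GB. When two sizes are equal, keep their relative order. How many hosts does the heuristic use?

Sorted descending: 300, 110, 110, 80, 80, 70, 60, 60, 60, 50, 50, 50, 50, 40.
  300 → host 1 (new)  [load 300/310]
  110 → host 2 (new)  [load 110/310]
  110 → host 2  [load 220/310]
  80 → host 2  [load 300/310]
  80 → host 3 (new)  [load 80/310]
  70 → host 3  [load 150/310]
  60 → host 3  [load 210/310]
  60 → host 3  [load 270/310]
  60 → host 4 (new)  [load 60/310]
  50 → host 4  [load 110/310]
  50 → host 4  [load 160/310]
  50 → host 4  [load 210/310]
  50 → host 4  [load 260/310]
  40 → host 3  [load 310/310]
4 hosts opened.

4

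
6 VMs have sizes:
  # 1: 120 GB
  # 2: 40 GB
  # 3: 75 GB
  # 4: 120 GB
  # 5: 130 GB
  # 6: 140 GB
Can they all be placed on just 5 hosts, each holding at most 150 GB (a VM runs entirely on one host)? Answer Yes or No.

Yes

A valid assignment using 5 hosts:
  host 1: 140 = 140
  host 2: 130 = 130
  host 3: 120 = 120
  host 4: 120 = 120
  host 5: 75 + 40 = 115
Every load is within 150 GB, so 5 hosts suffice.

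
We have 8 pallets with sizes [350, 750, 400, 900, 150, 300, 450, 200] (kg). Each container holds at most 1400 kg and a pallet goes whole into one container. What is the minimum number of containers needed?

3

Total = 900 + 750 + 450 + 400 + 350 + 300 + 200 + 150 = 3500 kg.
Lower bound: ⌈3500/1400⌉ = 3 containers.
A packing using 3 containers:
  container 1: 900 + 450 = 1350
  container 2: 750 + 400 + 200 = 1350
  container 3: 350 + 300 + 150 = 800
This matches the lower bound, so 3 is optimal.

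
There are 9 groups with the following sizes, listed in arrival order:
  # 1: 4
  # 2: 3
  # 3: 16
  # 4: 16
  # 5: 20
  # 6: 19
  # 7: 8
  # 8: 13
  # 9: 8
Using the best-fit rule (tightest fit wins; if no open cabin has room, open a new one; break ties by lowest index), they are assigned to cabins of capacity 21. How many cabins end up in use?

6

  4 → cabin 1 (new)  [load 4/21]
  3 → cabin 1  [load 7/21]
  16 → cabin 2 (new)  [load 16/21]
  16 → cabin 3 (new)  [load 16/21]
  20 → cabin 4 (new)  [load 20/21]
  19 → cabin 5 (new)  [load 19/21]
  8 → cabin 1  [load 15/21]
  13 → cabin 6 (new)  [load 13/21]
  8 → cabin 6  [load 21/21]
6 cabins opened.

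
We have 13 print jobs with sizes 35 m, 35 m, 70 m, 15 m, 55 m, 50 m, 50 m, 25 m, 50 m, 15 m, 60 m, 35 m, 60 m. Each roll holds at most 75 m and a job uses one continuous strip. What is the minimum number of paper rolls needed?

9

Total = 70 + 60 + 60 + 55 + 50 + 50 + 50 + 35 + 35 + 35 + 25 + 15 + 15 = 555 m.
Lower bound: ⌈555/75⌉ = 8 paper rolls.
A packing using 9 paper rolls:
  roll 1: 70 = 70
  roll 2: 60 + 15 = 75
  roll 3: 60 + 15 = 75
  roll 4: 55 = 55
  roll 5: 50 + 25 = 75
  roll 6: 50 = 50
  roll 7: 50 = 50
  roll 8: 35 + 35 = 70
  roll 9: 35 = 35
No arrangement into 8 paper rolls stays within capacity, so 9 is optimal.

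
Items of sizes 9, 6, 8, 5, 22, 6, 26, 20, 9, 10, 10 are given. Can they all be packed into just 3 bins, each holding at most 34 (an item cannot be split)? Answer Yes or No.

No

Total = 131; ⌈131/34⌉ = 4.
At least 4 bins are required, but only 3 are allowed.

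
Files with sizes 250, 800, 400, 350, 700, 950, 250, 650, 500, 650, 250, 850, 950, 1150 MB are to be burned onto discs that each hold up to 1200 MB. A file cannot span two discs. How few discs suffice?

Total = 1150 + 950 + 950 + 850 + 800 + 700 + 650 + 650 + 500 + 400 + 350 + 250 + 250 + 250 = 8700 MB.
Lower bound: ⌈8700/1200⌉ = 8 discs.
A packing using 8 discs:
  disc 1: 1150 = 1150
  disc 2: 950 + 250 = 1200
  disc 3: 950 + 250 = 1200
  disc 4: 850 + 350 = 1200
  disc 5: 800 + 400 = 1200
  disc 6: 700 + 500 = 1200
  disc 7: 650 + 250 = 900
  disc 8: 650 = 650
This matches the lower bound, so 8 is optimal.

8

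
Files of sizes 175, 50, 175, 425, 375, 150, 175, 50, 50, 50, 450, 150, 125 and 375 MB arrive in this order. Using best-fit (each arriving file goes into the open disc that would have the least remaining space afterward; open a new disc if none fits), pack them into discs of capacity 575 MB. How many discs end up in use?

5

  175 → disc 1 (new)  [load 175/575]
  50 → disc 1  [load 225/575]
  175 → disc 1  [load 400/575]
  425 → disc 2 (new)  [load 425/575]
  375 → disc 3 (new)  [load 375/575]
  150 → disc 2  [load 575/575]
  175 → disc 1  [load 575/575]
  50 → disc 3  [load 425/575]
  50 → disc 3  [load 475/575]
  50 → disc 3  [load 525/575]
  450 → disc 4 (new)  [load 450/575]
  150 → disc 5 (new)  [load 150/575]
  125 → disc 4  [load 575/575]
  375 → disc 5  [load 525/575]
5 discs opened.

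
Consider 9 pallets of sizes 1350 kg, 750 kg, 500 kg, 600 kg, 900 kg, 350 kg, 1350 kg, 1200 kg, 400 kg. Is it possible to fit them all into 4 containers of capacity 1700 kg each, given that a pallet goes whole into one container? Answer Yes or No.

No

Total = 7400 kg; ⌈7400/1700⌉ = 5.
At least 5 containers are required, but only 4 are allowed.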